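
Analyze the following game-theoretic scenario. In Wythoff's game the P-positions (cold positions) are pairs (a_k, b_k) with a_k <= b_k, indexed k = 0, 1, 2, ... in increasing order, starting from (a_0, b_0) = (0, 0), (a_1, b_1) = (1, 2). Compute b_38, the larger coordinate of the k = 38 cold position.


By Wythoff's theorem, a_k = floor(k * phi) and b_k = floor(k * phi^2) = a_k + k, where phi = (1 + sqrt(5))/2 is the golden ratio.
phi = (1 + sqrt(5))/2 = 1.618034
phi^2 = phi + 1 = 2.618034
k = 38
k * phi^2 = 38 * 2.618034 = 99.485292
b_38 = floor(k * phi^2) = 99 (check: a_38 + k = 61 + 38 = 99)

99


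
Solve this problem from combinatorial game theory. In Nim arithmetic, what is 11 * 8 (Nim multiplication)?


Nim multiplication is bilinear over XOR: (u XOR v) * w = (u*w) XOR (v*w).
So we split each operand into its bit components and XOR the pairwise Nim products.
11 = 1 + 2 + 8 (as XOR of powers of 2).
8 = 8 (as XOR of powers of 2).
Using the standard Nim-product table on single bits:
  2*2 = 3,   2*4 = 8,   2*8 = 12,
  4*4 = 6,   4*8 = 11,  8*8 = 13,
and  1*x = x (identity), k*l = l*k (commutative).
Pairwise Nim products:
  1 * 8 = 8
  2 * 8 = 12
  8 * 8 = 13
XOR them: 8 XOR 12 XOR 13 = 9.
Result: 11 * 8 = 9 (in Nim).

9


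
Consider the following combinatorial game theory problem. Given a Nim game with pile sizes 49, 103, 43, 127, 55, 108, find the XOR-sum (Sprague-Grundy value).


We need the XOR (exclusive or) of all pile sizes.
After XOR-ing pile 1 (size 49): 0 XOR 49 = 49
After XOR-ing pile 2 (size 103): 49 XOR 103 = 86
After XOR-ing pile 3 (size 43): 86 XOR 43 = 125
After XOR-ing pile 4 (size 127): 125 XOR 127 = 2
After XOR-ing pile 5 (size 55): 2 XOR 55 = 53
After XOR-ing pile 6 (size 108): 53 XOR 108 = 89
The Nim-value of this position is 89.

89


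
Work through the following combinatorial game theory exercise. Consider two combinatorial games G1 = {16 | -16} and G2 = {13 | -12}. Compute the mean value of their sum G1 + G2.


G1 = {16 | -16}, G2 = {13 | -12}
Each is a switch {a | b} with numbers a > b; its mean value is (a + b)/2, and mean value is additive over game sums: m(G1 + G2) = m(G1) + m(G2).
Mean of G1 = (16 + (-16))/2 = 0/2 = 0
Mean of G2 = (13 + (-12))/2 = 1/2 = 1/2
Mean of G1 + G2 = 0 + 1/2 = 1/2

1/2


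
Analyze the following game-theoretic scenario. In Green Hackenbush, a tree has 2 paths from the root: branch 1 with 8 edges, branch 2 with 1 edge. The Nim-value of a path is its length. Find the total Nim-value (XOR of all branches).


The tree has 2 branches from the ground vertex.
In Green Hackenbush, the Nim-value of a simple path of length k is k.
Branch 1: length 8, Nim-value = 8
Branch 2: length 1, Nim-value = 1
Total Nim-value = XOR of all branch values:
0 XOR 8 = 8
8 XOR 1 = 9
Nim-value of the tree = 9

9


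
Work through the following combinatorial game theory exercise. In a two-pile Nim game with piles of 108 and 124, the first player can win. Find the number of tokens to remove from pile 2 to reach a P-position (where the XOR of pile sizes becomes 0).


Piles: 108 and 124
Current XOR: 108 XOR 124 = 16 (non-zero, so this is an N-position).
To make the XOR zero, we need to find a move that balances the piles.
For pile 2 (size 124): target = 124 XOR 16 = 108
We reduce pile 2 from 124 to 108.
Tokens removed: 124 - 108 = 16
Verification: 108 XOR 108 = 0

16


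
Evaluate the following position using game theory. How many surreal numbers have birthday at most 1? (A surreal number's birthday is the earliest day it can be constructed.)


Day 0: {|} = 0 is born. Count = 1.
Day n: the number of surreal numbers born by day n is 2^(n+1) - 1.
By day 0: 2^1 - 1 = 1
By day 1: 2^2 - 1 = 3
By day 1: 3 surreal numbers.

3


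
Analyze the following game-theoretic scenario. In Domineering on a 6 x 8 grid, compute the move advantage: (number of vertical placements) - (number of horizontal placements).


Board is 6 x 8 (rows x cols).
Left (vertical) placements: (rows-1) * cols = 5 * 8 = 40
Right (horizontal) placements: rows * (cols-1) = 6 * 7 = 42
Advantage = Left - Right = 40 - 42 = -2

-2


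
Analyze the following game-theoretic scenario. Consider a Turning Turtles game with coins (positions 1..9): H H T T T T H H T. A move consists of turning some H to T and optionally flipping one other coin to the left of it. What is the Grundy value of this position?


Coins: H H T T T T H H T
Key fact: a single head at position k behaves exactly like a Nim heap of size k (turning it to T and optionally flipping a coin at j < k corresponds to moving the heap from k to j, or to 0), and heads combine as a disjunctive sum (two heads at the same place would cancel, matching j XOR j = 0). So the Nim-value is the XOR of the 1-indexed positions of the heads.
Face-up positions (1-indexed): [1, 2, 7, 8]
XOR 0 with 1: 0 XOR 1 = 1
XOR 1 with 2: 1 XOR 2 = 3
XOR 3 with 7: 3 XOR 7 = 4
XOR 4 with 8: 4 XOR 8 = 12
Nim-value = 12

12


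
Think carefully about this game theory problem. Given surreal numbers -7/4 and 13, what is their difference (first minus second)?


x = -7/4, y = 13
Converting to common denominator: 4
x = -7/4, y = 52/4
x - y = -7/4 - 13 = -59/4

-59/4


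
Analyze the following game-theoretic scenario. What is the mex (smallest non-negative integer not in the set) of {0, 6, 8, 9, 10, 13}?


Set = {0, 6, 8, 9, 10, 13}
0 is in the set.
1 is NOT in the set. This is the mex.
mex = 1

1


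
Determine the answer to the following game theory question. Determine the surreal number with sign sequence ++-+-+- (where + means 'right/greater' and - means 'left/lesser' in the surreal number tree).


Sign expansion: ++-+-+-
Rule: track bounds (lo, hi), initially (-inf, +inf). On '+', the current value becomes lo and we move to the simplest number in (value, hi): value + 1 if hi = +inf, otherwise the midpoint (value + hi)/2. On '-', the current value becomes hi and we move to value - 1 if lo = -inf, otherwise the midpoint (lo + value)/2.
Start at 0.
Step 1: sign = +, move right. Bounds: (0, +inf). Value = 1
Step 2: sign = +, move right. Bounds: (1, +inf). Value = 2
Step 3: sign = -, move left. Bounds: (1, 2). Value = 3/2
Step 4: sign = +, move right. Bounds: (3/2, 2). Value = 7/4
Step 5: sign = -, move left. Bounds: (3/2, 7/4). Value = 13/8
Step 6: sign = +, move right. Bounds: (13/8, 7/4). Value = 27/16
Step 7: sign = -, move left. Bounds: (13/8, 27/16). Value = 53/32
The surreal number with sign expansion ++-+-+- is 53/32.

53/32


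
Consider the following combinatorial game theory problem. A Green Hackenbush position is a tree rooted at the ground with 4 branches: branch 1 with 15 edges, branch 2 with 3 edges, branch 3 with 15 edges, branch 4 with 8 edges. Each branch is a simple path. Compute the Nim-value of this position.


The tree has 4 branches from the ground vertex.
In Green Hackenbush, the Nim-value of a simple path of length k is k.
Branch 1: length 15, Nim-value = 15
Branch 2: length 3, Nim-value = 3
Branch 3: length 15, Nim-value = 15
Branch 4: length 8, Nim-value = 8
Total Nim-value = XOR of all branch values:
0 XOR 15 = 15
15 XOR 3 = 12
12 XOR 15 = 3
3 XOR 8 = 11
Nim-value of the tree = 11

11


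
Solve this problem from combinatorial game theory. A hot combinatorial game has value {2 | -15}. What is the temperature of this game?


The game is {2 | -15}, a switch {a | b} with numbers a > b.
Cooling {a | b} by t gives {a - t | b + t}, which stops being hot when a - t = b + t, i.e. at t = (a - b)/2. So the temperature of a switch is (a - b)/2.
Temperature = (Left option - Right option) / 2
= (2 - (-15)) / 2
= 17 / 2
= 17/2

17/2


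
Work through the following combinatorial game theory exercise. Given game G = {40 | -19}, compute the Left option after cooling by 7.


Original game: {40 | -19} (a switch {a | b} with a > b).
Cooling by t (for t below the temperature (a - b)/2 = 59/2) taxes each move by t: {a | b} cooled by t is {a - t | b + t}.
Cooling amount: t = 7
Cooled Left option: 40 - 7 = 33
Cooled Right option: -19 + 7 = -12
Cooled game: {33 | -12}
Left option = 33

33


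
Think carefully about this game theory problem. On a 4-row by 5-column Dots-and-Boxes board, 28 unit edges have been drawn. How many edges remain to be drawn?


Grid: 4 x 5 boxes, i.e. 5 rows and 6 columns of dots.
Horizontal edges: (rows + 1) * cols = 5 * 5 = 25
Vertical edges: rows * (cols + 1) = 4 * 6 = 24
Total edges: 25 + 24 = 49
Edges drawn: 28
Remaining: 49 - 28 = 21

21


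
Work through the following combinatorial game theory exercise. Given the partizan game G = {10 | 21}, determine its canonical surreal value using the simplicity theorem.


Left options: {10}, max = 10
Right options: {21}, min = 21
All options are numbers and max(Left) < min(Right), so by the simplicity theorem the value is the simplest (earliest-born) number strictly between 10 and 21.
Integers 11 through 20 all lie strictly between 10 and 21.
Among integers, the simplest (lowest birthday = smallest |n|; 0 is born on day 0, +-n on day n) is 11.
No non-integer in the interval can be simpler: if x is a non-integer in the interval, then floor(x) or ceil(x) also lies in the interval (the interval contains an integer), and both are proper prefixes of x's sign expansion, i.e. born earlier. So the game value is 11.
Game value = 11

11


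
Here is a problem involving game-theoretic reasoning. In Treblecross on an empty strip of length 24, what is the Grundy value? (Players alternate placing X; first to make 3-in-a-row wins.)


Treblecross: place X on empty cells; 3-in-a-row wins.
Playing within two cells of an existing X lets the opponent win at once, so sensible play treats the cells i-2..i+2 around each X as dead. The player left with no safe cell loses, so this is a normal-play take-away game on strips of safe cells.
Placing X at cell i (0-indexed) of a strip of k safe cells leaves independent strips of sizes max(0, i-2) and max(0, k-i-3). Hence G(k) = mex{ G(max(0,i-2)) XOR G(max(0,k-i-3)) : 0 <= i < k }, with G(0) = 0.
G(1): splits (0,0):0^0=0 -> mex({0}) = 1
G(2): splits (0,0):0^0=0 -> mex({0}) = 1
G(3): splits (0,0):0^0=0 -> mex({0}) = 1
G(4): splits (0,1):0^1=1 (0,0):0^0=0 -> mex({0, 1}) = 2
G(5): splits (0,2):0^1=1 (0,1):0^1=1 (0,0):0^0=0 -> mex({0, 1}) = 2
G(6) = mex({1}) = 0
G(7) = mex({0, 1, 2}) = 3
G(8) = mex({0, 1, 2}) = 3
G(9) = mex({0, 2}) = 1
G(10) = mex({0, 2, 3}) = 1
G(11) = mex({0, 3}) = 1
G(12) = mex({1, 3}) = 0
G(13) = mex({0, 1, 2, 3}) = 4
G(14) = mex({0, 1, 2}) = 3
G(15) = mex({0, 1, 2}) = 3
G(16) = mex({0, 1, 2, 4}) = 3
G(17) = mex({0, 1, 3, 4}) = 2
G(18) = mex({0, 1, 3, 4}) = 2
G(19) = mex({0, 1, 3, 5}) = 2
G(20) = mex({0, 1, 2, 3, 5}) = 4
G(21) = mex({0, 1, 2, 3, 5}) = 4
G(22) = mex({1, 2, 6}) = 0
G(23) = mex({0, 1, 2, 3, 4, 6}) = 5
G(24) = mex({0, 1, 2, 3, 4}) = 5
Therefore G(24) = 5.

5


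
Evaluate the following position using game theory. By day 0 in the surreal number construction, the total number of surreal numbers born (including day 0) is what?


Day 0: {|} = 0 is born. Count = 1.
Day n: the number of surreal numbers born by day n is 2^(n+1) - 1.
By day 0: 2^1 - 1 = 1
By day 0: 1 surreal numbers.

1


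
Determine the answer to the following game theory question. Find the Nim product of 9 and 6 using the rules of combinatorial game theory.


Nim multiplication is bilinear over XOR: (u XOR v) * w = (u*w) XOR (v*w).
So we split each operand into its bit components and XOR the pairwise Nim products.
9 = 1 + 8 (as XOR of powers of 2).
6 = 2 + 4 (as XOR of powers of 2).
Using the standard Nim-product table on single bits:
  2*2 = 3,   2*4 = 8,   2*8 = 12,
  4*4 = 6,   4*8 = 11,  8*8 = 13,
and  1*x = x (identity), k*l = l*k (commutative).
Pairwise Nim products:
  1 * 2 = 2
  1 * 4 = 4
  8 * 2 = 12
  8 * 4 = 11
XOR them: 2 XOR 4 XOR 12 XOR 11 = 1.
Result: 9 * 6 = 1 (in Nim).

1


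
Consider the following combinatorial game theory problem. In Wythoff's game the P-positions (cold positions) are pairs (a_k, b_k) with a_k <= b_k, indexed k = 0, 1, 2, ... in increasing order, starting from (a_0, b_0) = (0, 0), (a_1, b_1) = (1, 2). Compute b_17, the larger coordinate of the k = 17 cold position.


By Wythoff's theorem, a_k = floor(k * phi) and b_k = floor(k * phi^2) = a_k + k, where phi = (1 + sqrt(5))/2 is the golden ratio.
phi = (1 + sqrt(5))/2 = 1.618034
phi^2 = phi + 1 = 2.618034
k = 17
k * phi^2 = 17 * 2.618034 = 44.506578
b_17 = floor(k * phi^2) = 44 (check: a_17 + k = 27 + 17 = 44)

44


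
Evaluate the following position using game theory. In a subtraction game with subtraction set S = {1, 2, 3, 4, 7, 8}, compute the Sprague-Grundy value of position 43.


The subtraction set is S = {1, 2, 3, 4, 7, 8}.
G(k) = mex{ G(k - s) : s in S, s <= k }. We compute iteratively: G(0) = 0.
G(1) = mex({0}) = 1
G(2) = mex({0, 1}) = 2
G(3) = mex({0, 1, 2}) = 3
G(4) = mex({0, 1, 2, 3}) = 4
G(5) = mex({1, 2, 3, 4}) = 0
G(6) = mex({0, 2, 3, 4}) = 1
G(7) = mex({0, 1, 3, 4}) = 2
G(8) = mex({0, 1, 2, 4}) = 3
G(9) = mex({0, 1, 2, 3}) = 4
G(10) = mex({1, 2, 3, 4}) = 0
G(11) = mex({0, 2, 3, 4}) = 1
G(12) = mex({0, 1, 3, 4}) = 2
Observe that G(5)..G(12) = 0, 1, 2, 3, 4, 0, 1, 2 repeats G(0)..G(7) = 0, 1, 2, 3, 4, 0, 1, 2.
For k >= max(S) = 8, G(k) is determined by the previous 8 values G(k-8)..G(k-1); a window of 8 consecutive values has recurred shifted by 5, so by induction G(k + 5) = G(k) for all k >= 0: the sequence is periodic from the start with period 5.
One period: G(0..4) = 0, 1, 2, 3, 4.
43 mod 5 = 3, so G(43) = G(3) = 3.

3


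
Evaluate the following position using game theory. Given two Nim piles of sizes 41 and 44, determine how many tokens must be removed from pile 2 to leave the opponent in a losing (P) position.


Piles: 41 and 44
Current XOR: 41 XOR 44 = 5 (non-zero, so this is an N-position).
To make the XOR zero, we need to find a move that balances the piles.
For pile 2 (size 44): target = 44 XOR 5 = 41
We reduce pile 2 from 44 to 41.
Tokens removed: 44 - 41 = 3
Verification: 41 XOR 41 = 0

3


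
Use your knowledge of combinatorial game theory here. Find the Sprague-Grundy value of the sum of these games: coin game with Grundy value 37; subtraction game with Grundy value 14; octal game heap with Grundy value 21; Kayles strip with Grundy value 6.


By the Sprague-Grundy theorem, the Grundy value of a sum of games is the XOR of individual Grundy values.
coin game: Grundy value = 37. Running XOR: 0 XOR 37 = 37
subtraction game: Grundy value = 14. Running XOR: 37 XOR 14 = 43
octal game heap: Grundy value = 21. Running XOR: 43 XOR 21 = 62
Kayles strip: Grundy value = 6. Running XOR: 62 XOR 6 = 56
The combined Grundy value is 56.

56


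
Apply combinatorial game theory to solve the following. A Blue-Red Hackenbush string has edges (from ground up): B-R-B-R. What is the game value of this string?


Edges (from ground): B-R-B-R
By Berlekamp's sign-expansion rule, a Blue-Red Hackenbush stalk has the value of the surreal number whose sign sequence is the edge sequence with B -> + and R -> -.
Sign sequence: +-+-
Trace the sign expansion in the surreal number tree, starting from 0:
Edge 1: B (sign +) -> bounds (0, +inf), value = 1
Edge 2: R (sign -) -> bounds (0, 1), value = 1/2
Edge 3: B (sign +) -> bounds (1/2, 1), value = 3/4
Edge 4: R (sign -) -> bounds (1/2, 3/4), value = 5/8
Game value = 5/8

5/8


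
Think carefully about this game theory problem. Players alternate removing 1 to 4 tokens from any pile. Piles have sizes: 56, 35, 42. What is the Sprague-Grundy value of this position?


Subtraction set: {1, 2, 3, 4}
For this subtraction set, G(n) = n mod 5 (period = max + 1 = 5).
Pile 1 (size 56): G(56) = 56 mod 5 = 1
Pile 2 (size 35): G(35) = 35 mod 5 = 0
Pile 3 (size 42): G(42) = 42 mod 5 = 2
Total Grundy value = XOR of all: 1 XOR 0 XOR 2 = 3

3


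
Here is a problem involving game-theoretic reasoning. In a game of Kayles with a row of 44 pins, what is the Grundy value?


Kayles: a move removes 1 or 2 adjacent pins from a contiguous row.
Removing pins from a row of k leaves two independent rows (a, b) with a + b = k - 1 (one pin) or a + b = k - 2 (two pins); an end removal gives a = 0.
By Sprague-Grundy, G(k) = mex{ G(a) XOR G(b) } over all these splits. G(0) = 0.
G(1): splits (0,0):0^0=0 -> mex({0}) = 1
G(2): splits (0,1):0^1=1 (0,0):0^0=0 -> mex({0, 1}) = 2
G(3): splits (0,2):0^2=2 (1,1):1^1=0 (0,1):0^1=1 -> mex({0, 1, 2}) = 3
G(4): splits (0,3):0^3=3 (1,2):1^2=3 (0,2):0^2=2 (1,1):1^1=0 -> mex({0, 2, 3}) = 1
G(5): splits (0,4):0^1=1 (1,3):1^3=2 (2,2):2^2=0 (0,3):0^3=3 (1,2):1^2=3 -> mex({0, 1, 2, 3}) = 4
G(6) = mex({0, 1, 2, 4}) = 3
G(7) = mex({0, 1, 3, 4, 5}) = 2
G(8) = mex({0, 2, 3, 5, 6}) = 1
G(9) = mex({0, 1, 2, 3, 6, 7}) = 4
G(10) = mex({0, 1, 3, 4, 5, 7}) = 2
G(11) = mex({0, 1, 2, 3, 4, 5}) = 6
G(12) = mex({0, 1, 2, 3, 5, 6, 7}) = 4
G(13) = mex({0, 2, 3, 4, 6, 7}) = 1
G(14) = mex({0, 1, 4, 5, 6, 7}) = 2
G(15) = mex({0, 1, 2, 3, 4, 5, 6}) = 7
G(16) = mex({0, 2, 3, 5, 6, 7}) = 1
G(17) = mex({0, 1, 2, 3, 5, 6, 7}) = 4
G(18) = mex({0, 1, 2, 4, 5, 6}) = 3
G(19) = mex({0, 1, 3, 4, 5, 7}) = 2
G(20) = mex({0, 2, 3, 4, 5, 6, 7}) = 1
G(21) = mex({0, 1, 2, 3, 5, 6, 7}) = 4
G(22) = mex({0, 1, 2, 3, 4, 5, 7}) = 6
G(23) = mex({0, 1, 2, 3, 4, 5, 6}) = 7
G(24) = mex({0, 1, 2, 3, 5, 6, 7}) = 4
G(25) = mex({0, 2, 3, 4, 6, 7}) = 1
G(26) = mex({0, 1, 3, 4, 5, 6, 7}) = 2
G(27) = mex({0, 1, 2, 3, 4, 5, 6, 7}) = 8
G(28) = mex({0, 1, 2, 3, 4, 6, 7, 8}) = 5
G(29) = mex({0, 1, 2, 3, 5, 6, 7, 8, 9}) = 4
G(30) = mex({0, 1, 2, 3, 4, 5, 6, 9, 10}) = 7
G(31) = mex({0, 1, 3, 4, 5, 7, 10, 11}) = 2
G(32) = mex({0, 2, 3, 4, 5, 6, 7, 9, 11}) = 1
G(33) = mex({0, 1, 2, 3, 4, 5, 6, 7, 9, 12}) = 8
G(34) = mex({0, 1, 2, 3, 4, 5, 7, 8, 11, 12}) = 6
G(35) = mex({0, 1, 2, 3, 4, 5, 6, 8, 9, 10, 11}) = 7
G(36) = mex({0, 1, 2, 3, 5, 6, 7, 9, 10}) = 4
G(37) = mex({0, 2, 3, 4, 6, 7, 9, 10, 11, 12}) = 1
G(38) = mex({0, 1, 3, 4, 5, 6, 7, 9, 10, 11, 12}) = 2
G(39) = mex({0, 1, 2, 4, 5, 6, 7, 9, 10, 12, 14}) = 3
G(40) = mex({0, 2, 3, 4, 6, 7, 11, 12, 14}) = 1
G(41) = mex({0, 1, 2, 3, 5, 6, 7, 9, 10, 11, 12}) = 4
G(42) = mex({0, 1, 2, 3, 4, 5, 6, 9, 10}) = 7
G(43) = mex({0, 1, 3, 4, 5, 7, 9, 10, 12, 15}) = 2
G(44) = mex({0, 2, 3, 4, 5, 6, 7, 9, 10, 12, 15}) = 1
Therefore G(44) = 1.

1


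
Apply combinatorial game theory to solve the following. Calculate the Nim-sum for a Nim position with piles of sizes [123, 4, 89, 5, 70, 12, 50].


We need the XOR (exclusive or) of all pile sizes.
After XOR-ing pile 1 (size 123): 0 XOR 123 = 123
After XOR-ing pile 2 (size 4): 123 XOR 4 = 127
After XOR-ing pile 3 (size 89): 127 XOR 89 = 38
After XOR-ing pile 4 (size 5): 38 XOR 5 = 35
After XOR-ing pile 5 (size 70): 35 XOR 70 = 101
After XOR-ing pile 6 (size 12): 101 XOR 12 = 105
After XOR-ing pile 7 (size 50): 105 XOR 50 = 91
The Nim-value of this position is 91.

91


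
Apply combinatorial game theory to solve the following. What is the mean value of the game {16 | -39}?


Game = {16 | -39}, a switch {a | b} with numbers a > b.
Its thermograph has left wall a - t and right wall b + t, which meet at t = (a - b)/2, where both equal (a + b)/2. So the mast (mean value) is at (a + b)/2.
Mean = (16 + (-39))/2 = -23/2 = -23/2

-23/2


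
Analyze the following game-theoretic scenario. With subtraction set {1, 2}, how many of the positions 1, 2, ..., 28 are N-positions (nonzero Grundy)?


Subtraction set S = {1, 2}, so G(n) = n mod 3.
G(n) = 0 when n is a multiple of 3.
Multiples of 3 in [1, 28]: 9
N-positions (nonzero Grundy) = 28 - 9 = 19

19


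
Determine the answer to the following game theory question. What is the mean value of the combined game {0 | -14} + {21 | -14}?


G1 = {0 | -14}, G2 = {21 | -14}
Each is a switch {a | b} with numbers a > b; its mean value is (a + b)/2, and mean value is additive over game sums: m(G1 + G2) = m(G1) + m(G2).
Mean of G1 = (0 + (-14))/2 = -14/2 = -7
Mean of G2 = (21 + (-14))/2 = 7/2 = 7/2
Mean of G1 + G2 = -7 + 7/2 = -7/2

-7/2


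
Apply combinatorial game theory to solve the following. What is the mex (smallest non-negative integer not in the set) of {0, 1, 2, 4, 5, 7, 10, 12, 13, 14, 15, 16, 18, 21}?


Set = {0, 1, 2, 4, 5, 7, 10, 12, 13, 14, 15, 16, 18, 21}
0 is in the set.
1 is in the set.
2 is in the set.
3 is NOT in the set. This is the mex.
mex = 3

3


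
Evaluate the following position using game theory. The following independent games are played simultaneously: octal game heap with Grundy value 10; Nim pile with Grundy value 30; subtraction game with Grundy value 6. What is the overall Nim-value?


By the Sprague-Grundy theorem, the Grundy value of a sum of games is the XOR of individual Grundy values.
octal game heap: Grundy value = 10. Running XOR: 0 XOR 10 = 10
Nim pile: Grundy value = 30. Running XOR: 10 XOR 30 = 20
subtraction game: Grundy value = 6. Running XOR: 20 XOR 6 = 18
The combined Grundy value is 18.

18


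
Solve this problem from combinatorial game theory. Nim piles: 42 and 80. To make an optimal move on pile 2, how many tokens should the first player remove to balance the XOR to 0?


Piles: 42 and 80
Current XOR: 42 XOR 80 = 122 (non-zero, so this is an N-position).
To make the XOR zero, we need to find a move that balances the piles.
For pile 2 (size 80): target = 80 XOR 122 = 42
We reduce pile 2 from 80 to 42.
Tokens removed: 80 - 42 = 38
Verification: 42 XOR 42 = 0

38


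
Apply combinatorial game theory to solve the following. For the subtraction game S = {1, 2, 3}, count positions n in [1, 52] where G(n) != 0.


Subtraction set S = {1, 2, 3}, so G(n) = n mod 4.
G(n) = 0 when n is a multiple of 4.
Multiples of 4 in [1, 52]: 13
N-positions (nonzero Grundy) = 52 - 13 = 39

39


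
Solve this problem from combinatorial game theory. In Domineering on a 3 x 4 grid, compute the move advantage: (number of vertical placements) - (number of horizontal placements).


Board is 3 x 4 (rows x cols).
Left (vertical) placements: (rows-1) * cols = 2 * 4 = 8
Right (horizontal) placements: rows * (cols-1) = 3 * 3 = 9
Advantage = Left - Right = 8 - 9 = -1

-1


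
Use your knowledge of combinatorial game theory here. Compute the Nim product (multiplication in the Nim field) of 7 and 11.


Nim multiplication is bilinear over XOR: (u XOR v) * w = (u*w) XOR (v*w).
So we split each operand into its bit components and XOR the pairwise Nim products.
7 = 1 + 2 + 4 (as XOR of powers of 2).
11 = 1 + 2 + 8 (as XOR of powers of 2).
Using the standard Nim-product table on single bits:
  2*2 = 3,   2*4 = 8,   2*8 = 12,
  4*4 = 6,   4*8 = 11,  8*8 = 13,
and  1*x = x (identity), k*l = l*k (commutative).
Pairwise Nim products:
  1 * 1 = 1
  1 * 2 = 2
  1 * 8 = 8
  2 * 1 = 2
  2 * 2 = 3
  2 * 8 = 12
  4 * 1 = 4
  4 * 2 = 8
  4 * 8 = 11
XOR them: 1 XOR 2 XOR 8 XOR 2 XOR 3 XOR 12 XOR 4 XOR 8 XOR 11 = 1.
Result: 7 * 11 = 1 (in Nim).

1


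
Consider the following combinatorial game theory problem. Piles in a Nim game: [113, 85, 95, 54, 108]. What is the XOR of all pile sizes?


We need the XOR (exclusive or) of all pile sizes.
After XOR-ing pile 1 (size 113): 0 XOR 113 = 113
After XOR-ing pile 2 (size 85): 113 XOR 85 = 36
After XOR-ing pile 3 (size 95): 36 XOR 95 = 123
After XOR-ing pile 4 (size 54): 123 XOR 54 = 77
After XOR-ing pile 5 (size 108): 77 XOR 108 = 33
The Nim-value of this position is 33.

33


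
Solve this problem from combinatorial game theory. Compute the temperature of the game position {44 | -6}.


The game is {44 | -6}, a switch {a | b} with numbers a > b.
Cooling {a | b} by t gives {a - t | b + t}, which stops being hot when a - t = b + t, i.e. at t = (a - b)/2. So the temperature of a switch is (a - b)/2.
Temperature = (Left option - Right option) / 2
= (44 - (-6)) / 2
= 50 / 2
= 25

25


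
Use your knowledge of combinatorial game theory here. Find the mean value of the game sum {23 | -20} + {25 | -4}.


G1 = {23 | -20}, G2 = {25 | -4}
Each is a switch {a | b} with numbers a > b; its mean value is (a + b)/2, and mean value is additive over game sums: m(G1 + G2) = m(G1) + m(G2).
Mean of G1 = (23 + (-20))/2 = 3/2 = 3/2
Mean of G2 = (25 + (-4))/2 = 21/2 = 21/2
Mean of G1 + G2 = 3/2 + 21/2 = 12

12


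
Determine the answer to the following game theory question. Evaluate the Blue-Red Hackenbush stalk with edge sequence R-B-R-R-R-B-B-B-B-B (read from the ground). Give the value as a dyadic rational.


Edges (from ground): R-B-R-R-R-B-B-B-B-B
By Berlekamp's sign-expansion rule, a Blue-Red Hackenbush stalk has the value of the surreal number whose sign sequence is the edge sequence with B -> + and R -> -.
Sign sequence: -+---+++++
Trace the sign expansion in the surreal number tree, starting from 0:
Edge 1: R (sign -) -> bounds (-inf, 0), value = -1
Edge 2: B (sign +) -> bounds (-1, 0), value = -1/2
Edge 3: R (sign -) -> bounds (-1, -1/2), value = -3/4
Edge 4: R (sign -) -> bounds (-1, -3/4), value = -7/8
Edge 5: R (sign -) -> bounds (-1, -7/8), value = -15/16
Edge 6: B (sign +) -> bounds (-15/16, -7/8), value = -29/32
Edge 7: B (sign +) -> bounds (-29/32, -7/8), value = -57/64
Edge 8: B (sign +) -> bounds (-57/64, -7/8), value = -113/128
Edge 9: B (sign +) -> bounds (-113/128, -7/8), value = -225/256
Edge 10: B (sign +) -> bounds (-225/256, -7/8), value = -449/512
Game value = -449/512

-449/512


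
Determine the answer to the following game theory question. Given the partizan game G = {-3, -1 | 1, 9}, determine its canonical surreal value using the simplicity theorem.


Left options: {-3, -1}, max = -1
Right options: {1, 9}, min = 1
All options are numbers and max(Left) < min(Right), so by the simplicity theorem the value is the simplest (earliest-born) number strictly between -1 and 1.
The only integer strictly between -1 and 1 is 0.
No non-integer in the interval can be simpler: if x is a non-integer in the interval, then floor(x) or ceil(x) also lies in the interval (the interval contains an integer), and both are proper prefixes of x's sign expansion, i.e. born earlier. So the game value is 0.
Game value = 0

0


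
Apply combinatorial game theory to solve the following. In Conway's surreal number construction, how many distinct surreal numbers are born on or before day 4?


Day 0: {|} = 0 is born. Count = 1.
Day n: the number of surreal numbers born by day n is 2^(n+1) - 1.
By day 0: 2^1 - 1 = 1
By day 1: 2^2 - 1 = 3
By day 2: 2^3 - 1 = 7
By day 3: 2^4 - 1 = 15
By day 4: 2^5 - 1 = 31
By day 4: 31 surreal numbers.

31


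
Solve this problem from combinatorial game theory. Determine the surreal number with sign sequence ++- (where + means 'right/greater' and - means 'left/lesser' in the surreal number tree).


Sign expansion: ++-
Rule: track bounds (lo, hi), initially (-inf, +inf). On '+', the current value becomes lo and we move to the simplest number in (value, hi): value + 1 if hi = +inf, otherwise the midpoint (value + hi)/2. On '-', the current value becomes hi and we move to value - 1 if lo = -inf, otherwise the midpoint (lo + value)/2.
Start at 0.
Step 1: sign = +, move right. Bounds: (0, +inf). Value = 1
Step 2: sign = +, move right. Bounds: (1, +inf). Value = 2
Step 3: sign = -, move left. Bounds: (1, 2). Value = 3/2
The surreal number with sign expansion ++- is 3/2.

3/2


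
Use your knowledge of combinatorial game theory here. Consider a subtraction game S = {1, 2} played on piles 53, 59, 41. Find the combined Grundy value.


Subtraction set: {1, 2}
For this subtraction set, G(n) = n mod 3 (period = max + 1 = 3).
Pile 1 (size 53): G(53) = 53 mod 3 = 2
Pile 2 (size 59): G(59) = 59 mod 3 = 2
Pile 3 (size 41): G(41) = 41 mod 3 = 2
Total Grundy value = XOR of all: 2 XOR 2 XOR 2 = 2

2


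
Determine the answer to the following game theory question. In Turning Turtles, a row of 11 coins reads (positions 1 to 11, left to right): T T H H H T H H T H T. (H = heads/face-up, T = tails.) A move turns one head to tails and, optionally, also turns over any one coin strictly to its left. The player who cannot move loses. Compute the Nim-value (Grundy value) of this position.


Coins: T T H H H T H H T H T
Key fact: a single head at position k behaves exactly like a Nim heap of size k (turning it to T and optionally flipping a coin at j < k corresponds to moving the heap from k to j, or to 0), and heads combine as a disjunctive sum (two heads at the same place would cancel, matching j XOR j = 0). So the Nim-value is the XOR of the 1-indexed positions of the heads.
Face-up positions (1-indexed): [3, 4, 5, 7, 8, 10]
XOR 0 with 3: 0 XOR 3 = 3
XOR 3 with 4: 3 XOR 4 = 7
XOR 7 with 5: 7 XOR 5 = 2
XOR 2 with 7: 2 XOR 7 = 5
XOR 5 with 8: 5 XOR 8 = 13
XOR 13 with 10: 13 XOR 10 = 7
Nim-value = 7

7


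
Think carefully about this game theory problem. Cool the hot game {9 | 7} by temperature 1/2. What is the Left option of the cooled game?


Original game: {9 | 7} (a switch {a | b} with a > b).
Cooling by t (for t below the temperature (a - b)/2 = 1) taxes each move by t: {a | b} cooled by t is {a - t | b + t}.
Cooling amount: t = 1/2
Cooled Left option: 9 - 1/2 = 17/2
Cooled Right option: 7 + 1/2 = 15/2
Cooled game: {17/2 | 15/2}
Left option = 17/2

17/2


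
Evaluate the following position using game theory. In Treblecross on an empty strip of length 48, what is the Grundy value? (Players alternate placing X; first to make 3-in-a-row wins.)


Treblecross: place X on empty cells; 3-in-a-row wins.
Playing within two cells of an existing X lets the opponent win at once, so sensible play treats the cells i-2..i+2 around each X as dead. The player left with no safe cell loses, so this is a normal-play take-away game on strips of safe cells.
Placing X at cell i (0-indexed) of a strip of k safe cells leaves independent strips of sizes max(0, i-2) and max(0, k-i-3). Hence G(k) = mex{ G(max(0,i-2)) XOR G(max(0,k-i-3)) : 0 <= i < k }, with G(0) = 0.
G(1): splits (0,0):0^0=0 -> mex({0}) = 1
G(2): splits (0,0):0^0=0 -> mex({0}) = 1
G(3): splits (0,0):0^0=0 -> mex({0}) = 1
G(4): splits (0,1):0^1=1 (0,0):0^0=0 -> mex({0, 1}) = 2
G(5): splits (0,2):0^1=1 (0,1):0^1=1 (0,0):0^0=0 -> mex({0, 1}) = 2
G(6) = mex({1}) = 0
G(7) = mex({0, 1, 2}) = 3
G(8) = mex({0, 1, 2}) = 3
G(9) = mex({0, 2}) = 1
G(10) = mex({0, 2, 3}) = 1
G(11) = mex({0, 3}) = 1
G(12) = mex({1, 3}) = 0
G(13) = mex({0, 1, 2, 3}) = 4
G(14) = mex({0, 1, 2}) = 3
G(15) = mex({0, 1, 2}) = 3
G(16) = mex({0, 1, 2, 4}) = 3
G(17) = mex({0, 1, 3, 4}) = 2
G(18) = mex({0, 1, 3, 4}) = 2
G(19) = mex({0, 1, 3, 5}) = 2
G(20) = mex({0, 1, 2, 3, 5}) = 4
G(21) = mex({0, 1, 2, 3, 5}) = 4
G(22) = mex({1, 2, 6}) = 0
G(23) = mex({0, 1, 2, 3, 4, 6}) = 5
G(24) = mex({0, 1, 2, 3, 4}) = 5
G(25) = mex({0, 1, 3, 4, 7}) = 2
G(26) = mex({0, 1, 3, 4, 5, 7}) = 2
G(27) = mex({0, 1, 3, 5}) = 2
G(28) = mex({0, 1, 2, 5}) = 3
G(29) = mex({0, 1, 2, 4, 5, 6}) = 3
G(30) = mex({1, 2, 4, 6}) = 0
G(31) = mex({0, 1, 2, 3, 4, 6}) = 5
G(32) = mex({1, 2, 3, 4, 7}) = 0
G(33) = mex({0, 3, 7}) = 1
G(34) = mex({0, 2, 3, 5, 7}) = 1
G(35) = mex({0, 2, 3, 5, 6}) = 1
G(36) = mex({0, 1, 2, 5, 6}) = 3
G(37) = mex({0, 1, 2, 4, 5, 6}) = 3
G(38) = mex({0, 1, 2, 4}) = 3
G(39) = mex({0, 1, 2, 3, 4, 7}) = 5
G(40) = mex({0, 1, 2, 3, 4, 5, 7}) = 6
G(41) = mex({0, 1, 2, 3, 5, 7}) = 4
G(42) = mex({0, 1, 2, 3, 5, 6, 7}) = 4
G(43) = mex({0, 2, 3, 5, 6}) = 1
G(44) = mex({1, 2, 3, 4, 5, 6}) = 0
G(45) = mex({0, 1, 2, 3, 4, 6, 7}) = 5
G(46) = mex({0, 1, 2, 3, 4, 7}) = 5
G(47) = mex({0, 1, 2, 3, 4, 5, 7}) = 6
G(48) = mex({0, 1, 2, 3, 4, 5, 7}) = 6
Therefore G(48) = 6.

6


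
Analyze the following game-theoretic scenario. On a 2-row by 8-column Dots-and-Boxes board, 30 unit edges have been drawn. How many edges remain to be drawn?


Grid: 2 x 8 boxes, i.e. 3 rows and 9 columns of dots.
Horizontal edges: (rows + 1) * cols = 3 * 8 = 24
Vertical edges: rows * (cols + 1) = 2 * 9 = 18
Total edges: 24 + 18 = 42
Edges drawn: 30
Remaining: 42 - 30 = 12

12


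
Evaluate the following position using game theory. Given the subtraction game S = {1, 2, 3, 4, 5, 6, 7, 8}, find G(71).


The subtraction set is S = {1, 2, 3, 4, 5, 6, 7, 8}.
G(k) = mex{ G(k - s) : s in S, s <= k }. We compute iteratively: G(0) = 0.
G(1) = mex({0}) = 1
G(2) = mex({0, 1}) = 2
G(3) = mex({0, 1, 2}) = 3
G(4) = mex({0, 1, 2, 3}) = 4
G(5) = mex({0, 1, 2, 3, 4}) = 5
G(6) = mex({0, 1, 2, 3, 4, 5}) = 6
G(7) = mex({0, 1, 2, 3, 4, 5, 6}) = 7
G(8) = mex({0, 1, 2, 3, 4, 5, 6, 7}) = 8
G(9) = mex({1, 2, 3, 4, 5, 6, 7, 8}) = 0
G(10) = mex({0, 2, 3, 4, 5, 6, 7, 8}) = 1
G(11) = mex({0, 1, 3, 4, 5, 6, 7, 8}) = 2
G(12) = mex({0, 1, 2, 4, 5, 6, 7, 8}) = 3
G(13) = mex({0, 1, 2, 3, 5, 6, 7, 8}) = 4
G(14) = mex({0, 1, 2, 3, 4, 6, 7, 8}) = 5
G(15) = mex({0, 1, 2, 3, 4, 5, 7, 8}) = 6
G(16) = mex({0, 1, 2, 3, 4, 5, 6, 8}) = 7
Observe that G(9)..G(16) = 0, 1, 2, 3, 4, 5, 6, 7 repeats G(0)..G(7) = 0, 1, 2, 3, 4, 5, 6, 7.
For k >= max(S) = 8, G(k) is determined by the previous 8 values G(k-8)..G(k-1); a window of 8 consecutive values has recurred shifted by 9, so by induction G(k + 9) = G(k) for all k >= 0: the sequence is periodic from the start with period 9.
One period: G(0..8) = 0, 1, 2, 3, 4, 5, 6, 7, 8.
71 mod 9 = 8, so G(71) = G(8) = 8.

8


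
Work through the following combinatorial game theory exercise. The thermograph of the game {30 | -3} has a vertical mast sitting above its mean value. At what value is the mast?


Game = {30 | -3}, a switch {a | b} with numbers a > b.
Its thermograph has left wall a - t and right wall b + t, which meet at t = (a - b)/2, where both equal (a + b)/2. So the mast (mean value) is at (a + b)/2.
Mean = (30 + (-3))/2 = 27/2 = 27/2

27/2


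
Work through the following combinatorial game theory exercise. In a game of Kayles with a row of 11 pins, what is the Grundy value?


Kayles: a move removes 1 or 2 adjacent pins from a contiguous row.
Removing pins from a row of k leaves two independent rows (a, b) with a + b = k - 1 (one pin) or a + b = k - 2 (two pins); an end removal gives a = 0.
By Sprague-Grundy, G(k) = mex{ G(a) XOR G(b) } over all these splits. G(0) = 0.
G(1): splits (0,0):0^0=0 -> mex({0}) = 1
G(2): splits (0,1):0^1=1 (0,0):0^0=0 -> mex({0, 1}) = 2
G(3): splits (0,2):0^2=2 (1,1):1^1=0 (0,1):0^1=1 -> mex({0, 1, 2}) = 3
G(4): splits (0,3):0^3=3 (1,2):1^2=3 (0,2):0^2=2 (1,1):1^1=0 -> mex({0, 2, 3}) = 1
G(5): splits (0,4):0^1=1 (1,3):1^3=2 (2,2):2^2=0 (0,3):0^3=3 (1,2):1^2=3 -> mex({0, 1, 2, 3}) = 4
G(6) = mex({0, 1, 2, 4}) = 3
G(7) = mex({0, 1, 3, 4, 5}) = 2
G(8) = mex({0, 2, 3, 5, 6}) = 1
G(9) = mex({0, 1, 2, 3, 6, 7}) = 4
G(10) = mex({0, 1, 3, 4, 5, 7}) = 2
G(11) = mex({0, 1, 2, 3, 4, 5}) = 6
Therefore G(11) = 6.

6


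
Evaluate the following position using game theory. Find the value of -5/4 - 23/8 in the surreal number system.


x = -5/4, y = 23/8
Converting to common denominator: 8
x = -10/8, y = 23/8
x - y = -5/4 - 23/8 = -33/8

-33/8


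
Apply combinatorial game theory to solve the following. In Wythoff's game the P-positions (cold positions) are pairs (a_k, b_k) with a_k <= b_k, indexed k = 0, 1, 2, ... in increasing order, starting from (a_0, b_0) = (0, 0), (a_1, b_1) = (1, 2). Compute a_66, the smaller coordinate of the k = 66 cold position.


By Wythoff's theorem, a_k = floor(k * phi) and b_k = floor(k * phi^2) = a_k + k, where phi = (1 + sqrt(5))/2 is the golden ratio.
phi = (1 + sqrt(5))/2 = 1.618034
k = 66
k * phi = 66 * 1.618034 = 106.790243
a_66 = floor(k * phi) = 106

106


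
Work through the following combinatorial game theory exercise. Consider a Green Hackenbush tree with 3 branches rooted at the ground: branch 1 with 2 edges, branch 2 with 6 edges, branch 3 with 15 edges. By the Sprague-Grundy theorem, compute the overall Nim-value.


The tree has 3 branches from the ground vertex.
In Green Hackenbush, the Nim-value of a simple path of length k is k.
Branch 1: length 2, Nim-value = 2
Branch 2: length 6, Nim-value = 6
Branch 3: length 15, Nim-value = 15
Total Nim-value = XOR of all branch values:
0 XOR 2 = 2
2 XOR 6 = 4
4 XOR 15 = 11
Nim-value of the tree = 11

11


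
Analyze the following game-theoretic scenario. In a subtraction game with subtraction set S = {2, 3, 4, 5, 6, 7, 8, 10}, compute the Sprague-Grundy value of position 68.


The subtraction set is S = {2, 3, 4, 5, 6, 7, 8, 10}.
G(k) = mex{ G(k - s) : s in S, s <= k }. We compute iteratively: G(0) = 0.
G(1) = mex({}) = 0
G(2) = mex({0}) = 1
G(3) = mex({0}) = 1
G(4) = mex({0, 1}) = 2
G(5) = mex({0, 1}) = 2
G(6) = mex({0, 1, 2}) = 3
G(7) = mex({0, 1, 2}) = 3
G(8) = mex({0, 1, 2, 3}) = 4
G(9) = mex({0, 1, 2, 3}) = 4
G(10) = mex({0, 1, 2, 3, 4}) = 5
G(11) = mex({0, 1, 2, 3, 4}) = 5
G(12) = mex({1, 2, 3, 4, 5}) = 0
G(13) = mex({1, 2, 3, 4, 5}) = 0
G(14) = mex({0, 2, 3, 4, 5}) = 1
G(15) = mex({0, 2, 3, 4, 5}) = 1
G(16) = mex({0, 1, 3, 4, 5}) = 2
G(17) = mex({0, 1, 3, 4, 5}) = 2
G(18) = mex({0, 1, 2, 4, 5}) = 3
G(19) = mex({0, 1, 2, 4, 5}) = 3
G(20) = mex({0, 1, 2, 3, 5}) = 4
G(21) = mex({0, 1, 2, 3, 5}) = 4
Observe that G(12)..G(21) = 0, 0, 1, 1, 2, 2, 3, 3, 4, 4 repeats G(0)..G(9) = 0, 0, 1, 1, 2, 2, 3, 3, 4, 4.
For k >= max(S) = 10, G(k) is determined by the previous 10 values G(k-10)..G(k-1); a window of 10 consecutive values has recurred shifted by 12, so by induction G(k + 12) = G(k) for all k >= 0: the sequence is periodic from the start with period 12.
One period: G(0..11) = 0, 0, 1, 1, 2, 2, 3, 3, 4, 4, 5, 5.
68 mod 12 = 8, so G(68) = G(8) = 4.

4


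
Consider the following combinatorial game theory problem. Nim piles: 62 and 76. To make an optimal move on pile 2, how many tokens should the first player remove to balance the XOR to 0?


Piles: 62 and 76
Current XOR: 62 XOR 76 = 114 (non-zero, so this is an N-position).
To make the XOR zero, we need to find a move that balances the piles.
For pile 2 (size 76): target = 76 XOR 114 = 62
We reduce pile 2 from 76 to 62.
Tokens removed: 76 - 62 = 14
Verification: 62 XOR 62 = 0

14


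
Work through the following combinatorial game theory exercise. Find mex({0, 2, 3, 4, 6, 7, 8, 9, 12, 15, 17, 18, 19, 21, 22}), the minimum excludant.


Set = {0, 2, 3, 4, 6, 7, 8, 9, 12, 15, 17, 18, 19, 21, 22}
0 is in the set.
1 is NOT in the set. This is the mex.
mex = 1

1


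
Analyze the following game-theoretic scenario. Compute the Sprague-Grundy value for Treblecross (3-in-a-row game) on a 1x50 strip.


Treblecross: place X on empty cells; 3-in-a-row wins.
Playing within two cells of an existing X lets the opponent win at once, so sensible play treats the cells i-2..i+2 around each X as dead. The player left with no safe cell loses, so this is a normal-play take-away game on strips of safe cells.
Placing X at cell i (0-indexed) of a strip of k safe cells leaves independent strips of sizes max(0, i-2) and max(0, k-i-3). Hence G(k) = mex{ G(max(0,i-2)) XOR G(max(0,k-i-3)) : 0 <= i < k }, with G(0) = 0.
G(1): splits (0,0):0^0=0 -> mex({0}) = 1
G(2): splits (0,0):0^0=0 -> mex({0}) = 1
G(3): splits (0,0):0^0=0 -> mex({0}) = 1
G(4): splits (0,1):0^1=1 (0,0):0^0=0 -> mex({0, 1}) = 2
G(5): splits (0,2):0^1=1 (0,1):0^1=1 (0,0):0^0=0 -> mex({0, 1}) = 2
G(6) = mex({1}) = 0
G(7) = mex({0, 1, 2}) = 3
G(8) = mex({0, 1, 2}) = 3
G(9) = mex({0, 2}) = 1
G(10) = mex({0, 2, 3}) = 1
G(11) = mex({0, 3}) = 1
G(12) = mex({1, 3}) = 0
G(13) = mex({0, 1, 2, 3}) = 4
G(14) = mex({0, 1, 2}) = 3
G(15) = mex({0, 1, 2}) = 3
G(16) = mex({0, 1, 2, 4}) = 3
G(17) = mex({0, 1, 3, 4}) = 2
G(18) = mex({0, 1, 3, 4}) = 2
G(19) = mex({0, 1, 3, 5}) = 2
G(20) = mex({0, 1, 2, 3, 5}) = 4
G(21) = mex({0, 1, 2, 3, 5}) = 4
G(22) = mex({1, 2, 6}) = 0
G(23) = mex({0, 1, 2, 3, 4, 6}) = 5
G(24) = mex({0, 1, 2, 3, 4}) = 5
G(25) = mex({0, 1, 3, 4, 7}) = 2
G(26) = mex({0, 1, 3, 4, 5, 7}) = 2
G(27) = mex({0, 1, 3, 5}) = 2
G(28) = mex({0, 1, 2, 5}) = 3
G(29) = mex({0, 1, 2, 4, 5, 6}) = 3
G(30) = mex({1, 2, 4, 6}) = 0
G(31) = mex({0, 1, 2, 3, 4, 6}) = 5
G(32) = mex({1, 2, 3, 4, 7}) = 0
G(33) = mex({0, 3, 7}) = 1
G(34) = mex({0, 2, 3, 5, 7}) = 1
G(35) = mex({0, 2, 3, 5, 6}) = 1
G(36) = mex({0, 1, 2, 5, 6}) = 3
G(37) = mex({0, 1, 2, 4, 5, 6}) = 3
G(38) = mex({0, 1, 2, 4}) = 3
G(39) = mex({0, 1, 2, 3, 4, 7}) = 5
G(40) = mex({0, 1, 2, 3, 4, 5, 7}) = 6
G(41) = mex({0, 1, 2, 3, 5, 7}) = 4
G(42) = mex({0, 1, 2, 3, 5, 6, 7}) = 4
G(43) = mex({0, 2, 3, 5, 6}) = 1
G(44) = mex({1, 2, 3, 4, 5, 6}) = 0
G(45) = mex({0, 1, 2, 3, 4, 6, 7}) = 5
G(46) = mex({0, 1, 2, 3, 4, 7}) = 5
G(47) = mex({0, 1, 2, 3, 4, 5, 7}) = 6
G(48) = mex({0, 1, 2, 3, 4, 5, 7}) = 6
G(49) = mex({0, 1, 3, 4, 5, 7}) = 2
G(50) = mex({0, 1, 2, 3, 4, 5, 6}) = 7
Therefore G(50) = 7.

7
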